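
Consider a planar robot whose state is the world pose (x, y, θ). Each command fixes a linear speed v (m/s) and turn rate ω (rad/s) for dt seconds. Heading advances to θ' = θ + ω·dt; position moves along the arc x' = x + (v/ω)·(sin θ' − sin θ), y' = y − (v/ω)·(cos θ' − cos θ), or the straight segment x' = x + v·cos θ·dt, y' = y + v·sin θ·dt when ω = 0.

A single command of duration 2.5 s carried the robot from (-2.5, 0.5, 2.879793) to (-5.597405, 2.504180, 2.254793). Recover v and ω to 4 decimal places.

Δθ = 2.254793 − 2.879793 = -0.625000
ω = Δθ/dt = -0.625000/2.5 = -0.2500
R = Δx/(sin θ' − sin θ) = -6.0000
v = R·ω = -6.0000·-0.2500 = 1.5000

v = 1.5000, ω = -0.2500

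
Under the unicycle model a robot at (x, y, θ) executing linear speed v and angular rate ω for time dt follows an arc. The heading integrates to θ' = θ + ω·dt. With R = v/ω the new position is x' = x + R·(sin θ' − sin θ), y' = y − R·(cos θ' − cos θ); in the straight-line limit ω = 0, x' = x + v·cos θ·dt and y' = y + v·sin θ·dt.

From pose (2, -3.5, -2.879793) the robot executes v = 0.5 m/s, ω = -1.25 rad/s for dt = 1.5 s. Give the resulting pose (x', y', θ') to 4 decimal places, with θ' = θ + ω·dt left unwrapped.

θ' = -2.8798 + -1.25·1.5 = -4.7548
R = v/ω = 0.5/-1.25 = -0.4000
x' = 2 + -0.4000·(sin -4.7548 − sin -2.8798) = 1.4968
y' = -3.5 − -0.4000·(cos -4.7548 − cos -2.8798) = -3.0967

(1.4968, -3.0967, -4.7548)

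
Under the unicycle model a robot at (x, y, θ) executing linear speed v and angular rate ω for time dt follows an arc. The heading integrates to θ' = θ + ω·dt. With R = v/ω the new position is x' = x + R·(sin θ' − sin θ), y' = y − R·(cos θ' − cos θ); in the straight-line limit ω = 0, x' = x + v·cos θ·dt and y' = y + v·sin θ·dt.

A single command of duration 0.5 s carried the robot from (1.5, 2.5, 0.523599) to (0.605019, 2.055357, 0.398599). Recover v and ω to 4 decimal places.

Δθ = 0.398599 − 0.523599 = -0.125000
ω = Δθ/dt = -0.125000/0.5 = -0.2500
R = Δx/(sin θ' − sin θ) = 8.0000
v = R·ω = 8.0000·-0.2500 = -2.0000

v = -2.0000, ω = -0.2500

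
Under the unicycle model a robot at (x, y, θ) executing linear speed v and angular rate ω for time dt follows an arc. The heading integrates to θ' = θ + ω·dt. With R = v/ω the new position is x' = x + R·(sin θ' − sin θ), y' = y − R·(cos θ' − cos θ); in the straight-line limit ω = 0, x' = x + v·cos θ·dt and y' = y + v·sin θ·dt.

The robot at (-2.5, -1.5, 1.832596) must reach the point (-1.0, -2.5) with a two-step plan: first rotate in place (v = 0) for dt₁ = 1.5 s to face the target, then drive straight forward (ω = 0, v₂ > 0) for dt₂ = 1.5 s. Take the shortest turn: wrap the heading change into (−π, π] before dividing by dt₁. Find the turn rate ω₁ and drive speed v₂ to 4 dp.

heading to target = atan2(-2.5−-1.5, -1−-2.5) = -0.5880
Δθ = wrap(-0.5880 − 1.8326) = -2.4206; ω₁ = Δθ/dt₁ = -1.6137
distance = √((-1−-2.5)² + (-2.5−-1.5)²) = 1.8028; v₂ = distance/dt₂ = 1.2019

ω₁ = -1.6137, v₂ = 1.2019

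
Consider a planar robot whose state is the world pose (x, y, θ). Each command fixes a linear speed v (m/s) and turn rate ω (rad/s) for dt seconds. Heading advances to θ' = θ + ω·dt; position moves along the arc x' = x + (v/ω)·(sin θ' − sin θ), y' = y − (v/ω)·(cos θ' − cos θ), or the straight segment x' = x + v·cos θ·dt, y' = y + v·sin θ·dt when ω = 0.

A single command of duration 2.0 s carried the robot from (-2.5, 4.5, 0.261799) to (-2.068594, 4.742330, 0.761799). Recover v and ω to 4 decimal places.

Δθ = 0.761799 − 0.261799 = 0.500000
ω = Δθ/dt = 0.500000/2.0 = 0.2500
R = Δx/(sin θ' − sin θ) = 1.0000
v = R·ω = 1.0000·0.2500 = 0.2500

v = 0.2500, ω = 0.2500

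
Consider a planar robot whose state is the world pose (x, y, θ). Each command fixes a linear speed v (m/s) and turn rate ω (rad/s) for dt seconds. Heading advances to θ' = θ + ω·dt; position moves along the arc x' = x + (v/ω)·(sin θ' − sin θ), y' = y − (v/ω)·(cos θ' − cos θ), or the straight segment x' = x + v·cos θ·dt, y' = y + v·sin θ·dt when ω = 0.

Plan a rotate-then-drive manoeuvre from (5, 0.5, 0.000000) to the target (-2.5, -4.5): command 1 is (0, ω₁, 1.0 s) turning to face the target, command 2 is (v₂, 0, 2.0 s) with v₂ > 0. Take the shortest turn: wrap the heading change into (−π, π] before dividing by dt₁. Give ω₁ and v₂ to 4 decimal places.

ω₁ = -2.5536, v₂ = 4.5069

heading to target = atan2(-4.5−0.5, -2.5−5) = -2.5536
Δθ = wrap(-2.5536 − 0.0000) = -2.5536; ω₁ = Δθ/dt₁ = -2.5536
distance = √((-2.5−5)² + (-4.5−0.5)²) = 9.0139; v₂ = distance/dt₂ = 4.5069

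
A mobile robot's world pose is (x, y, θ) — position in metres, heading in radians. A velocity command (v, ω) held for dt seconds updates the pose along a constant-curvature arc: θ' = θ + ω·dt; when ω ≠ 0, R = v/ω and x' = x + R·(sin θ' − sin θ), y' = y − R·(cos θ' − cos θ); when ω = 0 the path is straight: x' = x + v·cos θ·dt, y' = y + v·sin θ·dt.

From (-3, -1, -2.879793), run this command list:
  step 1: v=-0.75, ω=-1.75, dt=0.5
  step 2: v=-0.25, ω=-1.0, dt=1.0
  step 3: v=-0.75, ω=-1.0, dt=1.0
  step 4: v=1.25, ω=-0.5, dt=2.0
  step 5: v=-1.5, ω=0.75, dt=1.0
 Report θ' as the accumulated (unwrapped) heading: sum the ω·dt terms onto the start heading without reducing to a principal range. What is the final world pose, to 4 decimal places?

step 1: θ'=-3.7548 (R=0.4286) → pose (-2.6424, -1.0635, -3.7548)
step 2: θ'=-4.7548 (R=0.2500) → pose (-2.5365, -1.2785, -4.7548)
step 3: θ'=-5.7548 (R=0.7500) → pose (-2.9078, -1.8944, -5.7548)
step 4: θ'=-6.7548 (R=-2.5000) → pose (-0.5116, -1.8264, -6.7548)
step 5: θ'=-6.0048 (R=-2.0000) → pose (-1.9699, -1.6851, -6.0048)

(-1.9699, -1.6851, -6.0048)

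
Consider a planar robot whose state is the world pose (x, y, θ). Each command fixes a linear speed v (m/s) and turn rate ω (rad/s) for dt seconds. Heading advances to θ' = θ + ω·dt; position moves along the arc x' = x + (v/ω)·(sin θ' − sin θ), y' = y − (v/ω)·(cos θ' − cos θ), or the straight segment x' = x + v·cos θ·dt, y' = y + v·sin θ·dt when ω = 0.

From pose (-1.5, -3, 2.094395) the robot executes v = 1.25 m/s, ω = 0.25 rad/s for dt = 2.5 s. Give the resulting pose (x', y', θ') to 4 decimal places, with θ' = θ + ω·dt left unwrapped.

(-3.7813, -0.9390, 2.7194)

θ' = 2.0944 + 0.25·2.5 = 2.7194
R = v/ω = 1.25/0.25 = 5.0000
x' = -1.5 + 5.0000·(sin 2.7194 − sin 2.0944) = -3.7813
y' = -3 − 5.0000·(cos 2.7194 − cos 2.0944) = -0.9390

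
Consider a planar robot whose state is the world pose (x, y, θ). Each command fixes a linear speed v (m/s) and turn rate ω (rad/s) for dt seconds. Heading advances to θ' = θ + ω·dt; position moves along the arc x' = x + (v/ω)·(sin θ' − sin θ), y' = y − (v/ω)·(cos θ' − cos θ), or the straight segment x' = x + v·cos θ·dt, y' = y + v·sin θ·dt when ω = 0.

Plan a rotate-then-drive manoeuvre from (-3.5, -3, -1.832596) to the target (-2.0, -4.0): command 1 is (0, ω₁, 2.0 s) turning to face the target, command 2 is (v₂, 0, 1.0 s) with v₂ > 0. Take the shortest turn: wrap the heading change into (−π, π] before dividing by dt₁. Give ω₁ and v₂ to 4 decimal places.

heading to target = atan2(-4−-3, -2−-3.5) = -0.5880
Δθ = wrap(-0.5880 − -1.8326) = 1.2446; ω₁ = Δθ/dt₁ = 0.6223
distance = √((-2−-3.5)² + (-4−-3)²) = 1.8028; v₂ = distance/dt₂ = 1.8028

ω₁ = 0.6223, v₂ = 1.8028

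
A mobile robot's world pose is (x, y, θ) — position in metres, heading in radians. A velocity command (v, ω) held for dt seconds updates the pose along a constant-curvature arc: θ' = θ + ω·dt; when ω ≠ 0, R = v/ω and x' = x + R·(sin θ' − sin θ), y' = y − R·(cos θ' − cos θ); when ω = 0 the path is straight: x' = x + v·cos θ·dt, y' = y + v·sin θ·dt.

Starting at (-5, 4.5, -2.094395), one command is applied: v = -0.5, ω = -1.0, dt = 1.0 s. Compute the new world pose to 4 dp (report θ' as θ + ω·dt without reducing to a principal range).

(-4.5906, 4.7494, -3.0944)

θ' = -2.0944 + -1.0·1.0 = -3.0944
R = v/ω = -0.5/-1.0 = 0.5000
x' = -5 + 0.5000·(sin -3.0944 − sin -2.0944) = -4.5906
y' = 4.5 − 0.5000·(cos -3.0944 − cos -2.0944) = 4.7494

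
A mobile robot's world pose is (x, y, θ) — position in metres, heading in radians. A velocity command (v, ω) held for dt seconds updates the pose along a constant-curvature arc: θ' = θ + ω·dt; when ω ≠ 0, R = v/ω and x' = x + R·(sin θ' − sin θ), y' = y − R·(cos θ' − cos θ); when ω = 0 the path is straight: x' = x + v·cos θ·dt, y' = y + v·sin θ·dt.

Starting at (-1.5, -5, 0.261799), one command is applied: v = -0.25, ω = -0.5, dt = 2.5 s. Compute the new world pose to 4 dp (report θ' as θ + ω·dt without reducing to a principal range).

θ' = 0.2618 + -0.5·2.5 = -0.9882
R = v/ω = -0.25/-0.5 = 0.5000
x' = -1.5 + 0.5000·(sin -0.9882 − sin 0.2618) = -2.0469
y' = -5 − 0.5000·(cos -0.9882 − cos 0.2618) = -4.7921

(-2.0469, -4.7921, -0.9882)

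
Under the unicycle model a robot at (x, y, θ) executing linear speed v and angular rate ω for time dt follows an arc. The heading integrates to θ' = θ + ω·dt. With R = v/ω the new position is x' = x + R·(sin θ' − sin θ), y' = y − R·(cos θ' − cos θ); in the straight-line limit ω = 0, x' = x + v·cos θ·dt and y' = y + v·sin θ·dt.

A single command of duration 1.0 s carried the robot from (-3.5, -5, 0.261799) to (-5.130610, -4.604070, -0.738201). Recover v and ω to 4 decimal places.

Δθ = -0.738201 − 0.261799 = -1.000000
ω = Δθ/dt = -1.000000/1.0 = -1.0000
R = Δx/(sin θ' − sin θ) = 1.7500
v = R·ω = 1.7500·-1.0000 = -1.7500

v = -1.7500, ω = -1.0000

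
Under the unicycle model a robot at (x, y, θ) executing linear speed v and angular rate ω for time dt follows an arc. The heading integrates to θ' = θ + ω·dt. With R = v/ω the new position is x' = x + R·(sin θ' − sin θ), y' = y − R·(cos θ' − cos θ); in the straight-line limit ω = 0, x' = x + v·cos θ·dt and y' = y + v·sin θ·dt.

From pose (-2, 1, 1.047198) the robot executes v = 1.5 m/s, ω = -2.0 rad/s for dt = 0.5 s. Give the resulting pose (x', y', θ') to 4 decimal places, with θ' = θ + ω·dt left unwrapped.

θ' = 1.0472 + -2.0·0.5 = 0.0472
R = v/ω = 1.5/-2.0 = -0.7500
x' = -2 + -0.7500·(sin 0.0472 − sin 1.0472) = -1.3859
y' = 1 − -0.7500·(cos 0.0472 − cos 1.0472) = 1.3742

(-1.3859, 1.3742, 0.0472)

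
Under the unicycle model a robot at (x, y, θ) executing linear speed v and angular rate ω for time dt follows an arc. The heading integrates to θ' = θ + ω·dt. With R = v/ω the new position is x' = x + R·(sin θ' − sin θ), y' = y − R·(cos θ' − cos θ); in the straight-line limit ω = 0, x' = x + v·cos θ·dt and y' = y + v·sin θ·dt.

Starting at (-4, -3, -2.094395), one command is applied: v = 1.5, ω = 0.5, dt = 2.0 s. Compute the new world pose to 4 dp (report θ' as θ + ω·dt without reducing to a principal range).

θ' = -2.0944 + 0.5·2.0 = -1.0944
R = v/ω = 1.5/0.5 = 3.0000
x' = -4 + 3.0000·(sin -1.0944 − sin -2.0944) = -4.0679
y' = -3 − 3.0000·(cos -1.0944 − cos -2.0944) = -5.8758

(-4.0679, -5.8758, -1.0944)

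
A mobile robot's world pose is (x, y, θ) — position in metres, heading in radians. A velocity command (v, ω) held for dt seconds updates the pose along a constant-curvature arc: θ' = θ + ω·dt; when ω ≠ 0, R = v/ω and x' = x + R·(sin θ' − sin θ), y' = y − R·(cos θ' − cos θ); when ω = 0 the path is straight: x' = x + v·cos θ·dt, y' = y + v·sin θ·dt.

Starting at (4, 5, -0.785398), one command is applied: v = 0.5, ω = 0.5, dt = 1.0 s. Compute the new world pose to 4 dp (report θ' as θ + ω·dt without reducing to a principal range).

θ' = -0.7854 + 0.5·1.0 = -0.2854
R = v/ω = 0.5/0.5 = 1.0000
x' = 4 + 1.0000·(sin -0.2854 − sin -0.7854) = 4.4256
y' = 5 − 1.0000·(cos -0.2854 − cos -0.7854) = 4.7476

(4.4256, 4.7476, -0.2854)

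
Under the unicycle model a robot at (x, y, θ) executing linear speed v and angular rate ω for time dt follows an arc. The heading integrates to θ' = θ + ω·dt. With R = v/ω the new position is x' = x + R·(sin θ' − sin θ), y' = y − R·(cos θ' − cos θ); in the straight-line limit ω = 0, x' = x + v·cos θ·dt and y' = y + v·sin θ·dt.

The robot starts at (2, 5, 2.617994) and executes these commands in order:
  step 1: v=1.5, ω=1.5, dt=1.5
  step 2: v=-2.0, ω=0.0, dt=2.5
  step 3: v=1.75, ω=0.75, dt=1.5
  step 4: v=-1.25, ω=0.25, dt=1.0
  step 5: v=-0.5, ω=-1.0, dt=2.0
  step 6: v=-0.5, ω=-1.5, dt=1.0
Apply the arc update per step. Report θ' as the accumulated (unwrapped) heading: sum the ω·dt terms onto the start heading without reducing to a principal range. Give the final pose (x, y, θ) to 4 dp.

step 1: θ'=4.8680 (R=1.0000) → pose (0.5121, 3.9790, 4.8680)
step 2: θ'=4.8680 (straight) → pose (-0.2628, 8.9186, 4.8680)
step 3: θ'=5.9930 (R=2.3333) → pose (1.3747, 7.0444, 5.9930)
step 4: θ'=6.2430 (R=-5.0000) → pose (0.1449, 7.2494, 6.2430)
step 5: θ'=4.2430 (R=0.5000) → pose (-0.2809, 7.9752, 4.2430)
step 6: θ'=2.7430 (R=0.3333) → pose (0.1457, 8.1316, 2.7430)

(0.1457, 8.1316, 2.7430)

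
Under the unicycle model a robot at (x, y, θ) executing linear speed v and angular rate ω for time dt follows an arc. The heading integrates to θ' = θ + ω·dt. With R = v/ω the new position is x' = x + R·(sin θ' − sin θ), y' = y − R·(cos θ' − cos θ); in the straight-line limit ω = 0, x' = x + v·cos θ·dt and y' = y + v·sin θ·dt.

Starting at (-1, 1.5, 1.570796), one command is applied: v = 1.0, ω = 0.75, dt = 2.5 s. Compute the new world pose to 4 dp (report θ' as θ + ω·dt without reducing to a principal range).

θ' = 1.5708 + 0.75·2.5 = 3.4458
R = v/ω = 1.0/0.75 = 1.3333
x' = -1 + 1.3333·(sin 3.4458 − sin 1.5708) = -2.7327
y' = 1.5 − 1.3333·(cos 3.4458 − cos 1.5708) = 2.7721

(-2.7327, 2.7721, 3.4458)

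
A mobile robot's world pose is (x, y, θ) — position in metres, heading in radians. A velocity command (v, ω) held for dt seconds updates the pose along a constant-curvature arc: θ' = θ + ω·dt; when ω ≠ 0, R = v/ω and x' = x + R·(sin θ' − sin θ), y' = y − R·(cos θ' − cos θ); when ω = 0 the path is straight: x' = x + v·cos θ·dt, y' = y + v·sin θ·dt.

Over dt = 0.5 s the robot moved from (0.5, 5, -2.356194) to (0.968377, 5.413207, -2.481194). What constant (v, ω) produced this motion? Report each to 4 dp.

Δθ = -2.481194 − -2.356194 = -0.125000
ω = Δθ/dt = -0.125000/0.5 = -0.2500
R = Δx/(sin θ' − sin θ) = 5.0000
v = R·ω = 5.0000·-0.2500 = -1.2500

v = -1.2500, ω = -0.2500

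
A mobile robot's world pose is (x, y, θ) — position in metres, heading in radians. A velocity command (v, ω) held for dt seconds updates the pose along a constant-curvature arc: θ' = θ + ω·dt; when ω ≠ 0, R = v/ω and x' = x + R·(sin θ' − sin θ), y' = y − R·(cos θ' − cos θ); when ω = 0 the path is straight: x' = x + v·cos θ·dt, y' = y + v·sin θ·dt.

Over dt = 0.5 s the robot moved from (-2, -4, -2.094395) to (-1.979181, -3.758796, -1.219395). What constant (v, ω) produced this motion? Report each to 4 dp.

Δθ = -1.219395 − -2.094395 = 0.875000
ω = Δθ/dt = 0.875000/0.5 = 1.7500
R = −Δy/(cos θ' − cos θ) = -0.2857
v = R·ω = -0.2857·1.7500 = -0.5000

v = -0.5000, ω = 1.7500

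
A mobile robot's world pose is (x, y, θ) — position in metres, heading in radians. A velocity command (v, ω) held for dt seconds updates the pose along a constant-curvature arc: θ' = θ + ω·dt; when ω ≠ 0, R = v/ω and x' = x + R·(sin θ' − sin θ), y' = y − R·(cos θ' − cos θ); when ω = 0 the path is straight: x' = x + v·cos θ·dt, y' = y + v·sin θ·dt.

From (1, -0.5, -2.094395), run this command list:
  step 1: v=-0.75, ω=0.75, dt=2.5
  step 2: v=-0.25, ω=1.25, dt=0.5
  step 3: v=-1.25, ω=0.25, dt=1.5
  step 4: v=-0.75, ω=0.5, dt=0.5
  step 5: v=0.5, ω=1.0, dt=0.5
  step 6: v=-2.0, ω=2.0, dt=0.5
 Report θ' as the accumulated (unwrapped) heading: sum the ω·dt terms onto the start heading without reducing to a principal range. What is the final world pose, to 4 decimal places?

(-1.0510, -0.9938, 2.5306)

step 1: θ'=-0.2194 (R=-1.0000) → pose (0.3516, 0.9760, -0.2194)
step 2: θ'=0.4056 (R=-0.2000) → pose (0.2292, 0.9646, 0.4056)
step 3: θ'=0.7806 (R=-5.0000) → pose (-1.3165, -0.0773, 0.7806)
step 4: θ'=1.0306 (R=-1.5000) → pose (-1.5474, -0.3716, 1.0306)
step 5: θ'=1.5306 (R=0.5000) → pose (-1.4766, -0.1345, 1.5306)
step 6: θ'=2.5306 (R=-1.0000) → pose (-1.0510, -0.9938, 2.5306)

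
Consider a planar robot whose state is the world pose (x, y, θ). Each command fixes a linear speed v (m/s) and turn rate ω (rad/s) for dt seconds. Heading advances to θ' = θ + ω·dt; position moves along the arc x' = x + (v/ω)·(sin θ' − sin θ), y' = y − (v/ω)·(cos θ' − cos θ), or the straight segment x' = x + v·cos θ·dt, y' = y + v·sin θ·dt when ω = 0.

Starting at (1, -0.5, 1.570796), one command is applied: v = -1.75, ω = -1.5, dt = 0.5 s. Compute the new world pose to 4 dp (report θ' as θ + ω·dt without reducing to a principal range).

θ' = 1.5708 + -1.5·0.5 = 0.8208
R = v/ω = -1.75/-1.5 = 1.1667
x' = 1 + 1.1667·(sin 0.8208 − sin 1.5708) = 0.6870
y' = -0.5 − 1.1667·(cos 0.8208 − cos 1.5708) = -1.2952

(0.6870, -1.2952, 0.8208)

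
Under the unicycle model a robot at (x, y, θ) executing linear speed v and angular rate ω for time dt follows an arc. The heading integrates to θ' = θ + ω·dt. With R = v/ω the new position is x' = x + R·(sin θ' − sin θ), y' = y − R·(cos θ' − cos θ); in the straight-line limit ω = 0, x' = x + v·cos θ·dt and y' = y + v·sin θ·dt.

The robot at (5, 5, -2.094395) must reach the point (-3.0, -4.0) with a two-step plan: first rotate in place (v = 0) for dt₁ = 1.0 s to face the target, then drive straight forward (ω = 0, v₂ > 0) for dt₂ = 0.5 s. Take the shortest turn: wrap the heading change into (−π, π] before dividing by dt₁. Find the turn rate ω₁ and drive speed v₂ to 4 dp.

ω₁ = -0.2030, v₂ = 24.0832

heading to target = atan2(-4−5, -3−5) = -2.2974
Δθ = wrap(-2.2974 − -2.0944) = -0.2030; ω₁ = Δθ/dt₁ = -0.2030
distance = √((-3−5)² + (-4−5)²) = 12.0416; v₂ = distance/dt₂ = 24.0832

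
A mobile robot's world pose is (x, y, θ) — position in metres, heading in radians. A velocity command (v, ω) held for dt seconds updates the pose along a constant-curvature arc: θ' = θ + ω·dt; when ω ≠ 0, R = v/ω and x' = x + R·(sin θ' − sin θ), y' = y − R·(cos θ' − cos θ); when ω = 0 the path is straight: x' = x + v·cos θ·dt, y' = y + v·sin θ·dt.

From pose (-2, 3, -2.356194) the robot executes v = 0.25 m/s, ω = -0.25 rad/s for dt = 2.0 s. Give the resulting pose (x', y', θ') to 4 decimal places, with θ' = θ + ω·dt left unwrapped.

θ' = -2.3562 + -0.25·2.0 = -2.8562
R = v/ω = 0.25/-0.25 = -1.0000
x' = -2 + -1.0000·(sin -2.8562 − sin -2.3562) = -2.4256
y' = 3 − -1.0000·(cos -2.8562 − cos -2.3562) = 2.7476

(-2.4256, 2.7476, -2.8562)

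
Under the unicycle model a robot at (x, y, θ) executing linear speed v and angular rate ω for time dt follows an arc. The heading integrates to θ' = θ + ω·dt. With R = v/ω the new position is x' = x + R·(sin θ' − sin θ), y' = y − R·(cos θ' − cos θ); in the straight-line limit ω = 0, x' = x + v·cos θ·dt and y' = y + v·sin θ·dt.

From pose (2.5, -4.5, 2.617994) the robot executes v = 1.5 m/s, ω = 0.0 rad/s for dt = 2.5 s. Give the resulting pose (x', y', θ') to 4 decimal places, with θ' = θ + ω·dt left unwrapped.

θ' = 2.6180 + 0.0·2.5 = 2.6180
ω = 0 → straight: x' = 2.5 + 1.5·cos(2.6180)·2.5 = -0.7476
y' = -4.5 + 1.5·sin(2.6180)·2.5 = -2.6250

(-0.7476, -2.6250, 2.6180)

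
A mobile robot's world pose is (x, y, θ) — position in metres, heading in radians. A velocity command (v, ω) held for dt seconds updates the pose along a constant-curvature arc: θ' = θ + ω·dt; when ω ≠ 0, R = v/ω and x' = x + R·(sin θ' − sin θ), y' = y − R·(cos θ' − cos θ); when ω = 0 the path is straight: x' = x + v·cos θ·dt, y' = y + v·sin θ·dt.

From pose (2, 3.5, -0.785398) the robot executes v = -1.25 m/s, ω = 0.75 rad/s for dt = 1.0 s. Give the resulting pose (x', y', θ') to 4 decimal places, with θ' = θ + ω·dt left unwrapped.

(0.8805, 3.9871, -0.0354)

θ' = -0.7854 + 0.75·1.0 = -0.0354
R = v/ω = -1.25/0.75 = -1.6667
x' = 2 + -1.6667·(sin -0.0354 − sin -0.7854) = 0.8805
y' = 3.5 − -1.6667·(cos -0.0354 − cos -0.7854) = 3.9871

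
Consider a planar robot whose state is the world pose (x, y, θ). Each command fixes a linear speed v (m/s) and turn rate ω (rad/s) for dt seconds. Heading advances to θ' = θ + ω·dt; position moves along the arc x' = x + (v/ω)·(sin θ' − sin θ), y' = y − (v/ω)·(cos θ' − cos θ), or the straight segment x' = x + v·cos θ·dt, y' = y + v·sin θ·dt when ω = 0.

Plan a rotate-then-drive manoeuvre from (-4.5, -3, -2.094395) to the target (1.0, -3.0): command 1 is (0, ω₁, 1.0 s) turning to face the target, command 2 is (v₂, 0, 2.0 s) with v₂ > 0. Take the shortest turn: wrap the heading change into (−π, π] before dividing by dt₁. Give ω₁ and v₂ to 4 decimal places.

heading to target = atan2(-3−-3, 1−-4.5) = 0.0000
Δθ = wrap(0.0000 − -2.0944) = 2.0944; ω₁ = Δθ/dt₁ = 2.0944
distance = √((1−-4.5)² + (-3−-3)²) = 5.5000; v₂ = distance/dt₂ = 2.7500

ω₁ = 2.0944, v₂ = 2.7500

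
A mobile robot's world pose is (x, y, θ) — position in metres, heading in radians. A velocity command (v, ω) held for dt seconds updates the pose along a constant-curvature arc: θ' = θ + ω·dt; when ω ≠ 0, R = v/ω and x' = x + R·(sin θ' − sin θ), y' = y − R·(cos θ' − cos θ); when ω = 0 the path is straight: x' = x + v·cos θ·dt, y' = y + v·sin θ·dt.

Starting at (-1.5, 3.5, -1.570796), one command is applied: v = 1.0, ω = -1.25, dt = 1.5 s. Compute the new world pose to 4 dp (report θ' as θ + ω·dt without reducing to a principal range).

(-2.5396, 2.7367, -3.4458)

θ' = -1.5708 + -1.25·1.5 = -3.4458
R = v/ω = 1.0/-1.25 = -0.8000
x' = -1.5 + -0.8000·(sin -3.4458 − sin -1.5708) = -2.5396
y' = 3.5 − -0.8000·(cos -3.4458 − cos -1.5708) = 2.7367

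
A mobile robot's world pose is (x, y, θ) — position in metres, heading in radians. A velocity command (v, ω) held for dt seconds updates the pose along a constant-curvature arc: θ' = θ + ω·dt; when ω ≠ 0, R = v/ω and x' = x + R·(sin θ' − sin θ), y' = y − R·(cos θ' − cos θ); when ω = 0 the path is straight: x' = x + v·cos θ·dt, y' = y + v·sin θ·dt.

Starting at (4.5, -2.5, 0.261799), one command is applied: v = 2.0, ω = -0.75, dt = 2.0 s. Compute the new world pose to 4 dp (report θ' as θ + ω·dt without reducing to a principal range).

(7.7107, -4.2051, -1.2382)

θ' = 0.2618 + -0.75·2.0 = -1.2382
R = v/ω = 2.0/-0.75 = -2.6667
x' = 4.5 + -2.6667·(sin -1.2382 − sin 0.2618) = 7.7107
y' = -2.5 − -2.6667·(cos -1.2382 − cos 0.2618) = -4.2051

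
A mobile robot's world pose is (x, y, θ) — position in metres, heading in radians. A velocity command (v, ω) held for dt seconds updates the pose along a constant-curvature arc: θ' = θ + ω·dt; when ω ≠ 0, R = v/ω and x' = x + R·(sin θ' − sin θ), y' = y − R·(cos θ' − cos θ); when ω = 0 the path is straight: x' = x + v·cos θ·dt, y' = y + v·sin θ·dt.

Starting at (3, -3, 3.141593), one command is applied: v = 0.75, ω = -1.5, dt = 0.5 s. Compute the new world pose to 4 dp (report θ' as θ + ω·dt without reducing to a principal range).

(2.6592, -2.8658, 2.3916)

θ' = 3.1416 + -1.5·0.5 = 2.3916
R = v/ω = 0.75/-1.5 = -0.5000
x' = 3 + -0.5000·(sin 2.3916 − sin 3.1416) = 2.6592
y' = -3 − -0.5000·(cos 2.3916 − cos 3.1416) = -2.8658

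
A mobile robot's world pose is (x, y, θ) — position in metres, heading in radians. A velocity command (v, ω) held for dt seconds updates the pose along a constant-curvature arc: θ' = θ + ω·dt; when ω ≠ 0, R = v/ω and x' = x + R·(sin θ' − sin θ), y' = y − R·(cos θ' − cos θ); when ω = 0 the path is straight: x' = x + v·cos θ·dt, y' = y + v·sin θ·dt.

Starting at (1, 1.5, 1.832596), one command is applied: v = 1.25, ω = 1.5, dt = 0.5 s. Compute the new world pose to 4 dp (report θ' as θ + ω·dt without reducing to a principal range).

θ' = 1.8326 + 1.5·0.5 = 2.5826
R = v/ω = 1.25/1.5 = 0.8333
x' = 1 + 0.8333·(sin 2.5826 − sin 1.8326) = 0.6370
y' = 1.5 − 0.8333·(cos 2.5826 − cos 1.8326) = 1.9908

(0.6370, 1.9908, 2.5826)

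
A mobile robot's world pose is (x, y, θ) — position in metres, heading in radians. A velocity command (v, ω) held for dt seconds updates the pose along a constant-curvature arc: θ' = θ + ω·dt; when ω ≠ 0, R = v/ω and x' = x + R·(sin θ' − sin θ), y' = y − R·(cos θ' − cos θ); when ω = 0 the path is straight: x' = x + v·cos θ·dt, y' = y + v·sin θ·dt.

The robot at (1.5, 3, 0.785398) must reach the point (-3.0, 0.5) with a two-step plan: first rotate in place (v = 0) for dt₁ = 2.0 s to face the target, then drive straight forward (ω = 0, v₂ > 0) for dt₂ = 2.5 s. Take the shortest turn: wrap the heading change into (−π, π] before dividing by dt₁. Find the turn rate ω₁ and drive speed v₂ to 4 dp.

heading to target = atan2(0.5−3, -3−1.5) = -2.6345
Δθ = wrap(-2.6345 − 0.7854) = 2.8633; ω₁ = Δθ/dt₁ = 1.4316
distance = √((-3−1.5)² + (0.5−3)²) = 5.1478; v₂ = distance/dt₂ = 2.0591

ω₁ = 1.4316, v₂ = 2.0591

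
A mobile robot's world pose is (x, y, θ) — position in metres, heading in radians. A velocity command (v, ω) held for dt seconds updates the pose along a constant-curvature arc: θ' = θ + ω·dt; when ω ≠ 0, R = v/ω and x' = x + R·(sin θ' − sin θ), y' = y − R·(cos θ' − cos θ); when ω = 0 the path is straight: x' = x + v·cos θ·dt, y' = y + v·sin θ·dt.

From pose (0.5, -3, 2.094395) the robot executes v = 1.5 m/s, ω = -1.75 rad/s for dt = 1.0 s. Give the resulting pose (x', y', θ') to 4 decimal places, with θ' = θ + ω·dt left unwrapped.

(0.9529, -1.7646, 0.3444)

θ' = 2.0944 + -1.75·1.0 = 0.3444
R = v/ω = 1.5/-1.75 = -0.8571
x' = 0.5 + -0.8571·(sin 0.3444 − sin 2.0944) = 0.9529
y' = -3 − -0.8571·(cos 0.3444 − cos 2.0944) = -1.7646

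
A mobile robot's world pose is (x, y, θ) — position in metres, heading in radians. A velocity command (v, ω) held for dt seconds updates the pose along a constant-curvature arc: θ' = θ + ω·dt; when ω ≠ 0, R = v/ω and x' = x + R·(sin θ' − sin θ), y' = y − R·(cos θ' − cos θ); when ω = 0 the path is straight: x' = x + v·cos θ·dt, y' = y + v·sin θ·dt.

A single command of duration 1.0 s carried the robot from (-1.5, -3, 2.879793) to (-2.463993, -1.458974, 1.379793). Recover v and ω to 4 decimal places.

Δθ = 1.379793 − 2.879793 = -1.500000
ω = Δθ/dt = -1.500000/1.0 = -1.5000
R = −Δy/(cos θ' − cos θ) = -1.3333
v = R·ω = -1.3333·-1.5000 = 2.0000

v = 2.0000, ω = -1.5000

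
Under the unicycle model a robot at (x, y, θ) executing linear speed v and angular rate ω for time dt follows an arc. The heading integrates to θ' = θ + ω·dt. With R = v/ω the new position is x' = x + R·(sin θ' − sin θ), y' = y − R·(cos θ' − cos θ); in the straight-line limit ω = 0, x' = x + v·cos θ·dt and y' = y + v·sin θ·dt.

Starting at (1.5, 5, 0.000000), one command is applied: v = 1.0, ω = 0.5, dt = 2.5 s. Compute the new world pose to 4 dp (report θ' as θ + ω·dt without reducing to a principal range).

(3.3980, 6.3694, 1.2500)

θ' = 0.0000 + 0.5·2.5 = 1.2500
R = v/ω = 1.0/0.5 = 2.0000
x' = 1.5 + 2.0000·(sin 1.2500 − sin 0.0000) = 3.3980
y' = 5 − 2.0000·(cos 1.2500 − cos 0.0000) = 6.3694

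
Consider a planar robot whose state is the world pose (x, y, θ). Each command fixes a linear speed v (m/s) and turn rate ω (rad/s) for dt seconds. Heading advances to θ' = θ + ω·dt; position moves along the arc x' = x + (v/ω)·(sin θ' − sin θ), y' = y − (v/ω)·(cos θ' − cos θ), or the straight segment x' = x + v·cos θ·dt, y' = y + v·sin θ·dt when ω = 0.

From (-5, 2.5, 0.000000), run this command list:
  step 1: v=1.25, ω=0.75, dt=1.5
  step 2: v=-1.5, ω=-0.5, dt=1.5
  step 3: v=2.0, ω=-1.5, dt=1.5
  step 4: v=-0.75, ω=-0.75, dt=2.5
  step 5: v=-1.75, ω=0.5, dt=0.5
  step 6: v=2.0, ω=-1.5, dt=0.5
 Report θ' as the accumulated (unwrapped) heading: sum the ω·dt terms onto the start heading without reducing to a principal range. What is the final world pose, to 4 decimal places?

(-1.7710, 1.0792, -4.2500)

step 1: θ'=1.1250 (R=1.6667) → pose (-3.4962, 3.4480, 1.1250)
step 2: θ'=0.3750 (R=3.0000) → pose (-5.1042, 1.9500, 0.3750)
step 3: θ'=-1.8750 (R=-1.3333) → pose (-3.3437, 0.3100, -1.8750)
step 4: θ'=-3.7500 (R=1.0000) → pose (-1.8181, 0.8310, -3.7500)
step 5: θ'=-3.5000 (R=-3.5000) → pose (-1.0454, 0.4254, -3.5000)
step 6: θ'=-4.2500 (R=-1.3333) → pose (-1.7710, 1.0792, -4.2500)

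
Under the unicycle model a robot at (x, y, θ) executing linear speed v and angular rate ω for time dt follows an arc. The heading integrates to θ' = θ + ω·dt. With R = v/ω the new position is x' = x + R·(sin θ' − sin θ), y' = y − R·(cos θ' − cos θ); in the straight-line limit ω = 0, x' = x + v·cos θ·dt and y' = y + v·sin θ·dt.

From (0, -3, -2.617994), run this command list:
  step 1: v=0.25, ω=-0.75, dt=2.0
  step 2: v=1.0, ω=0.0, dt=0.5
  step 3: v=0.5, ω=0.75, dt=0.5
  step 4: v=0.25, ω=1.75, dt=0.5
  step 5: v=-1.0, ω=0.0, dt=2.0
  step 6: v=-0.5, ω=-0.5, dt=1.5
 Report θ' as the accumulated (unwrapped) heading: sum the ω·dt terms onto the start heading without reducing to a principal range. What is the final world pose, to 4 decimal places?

step 1: θ'=-4.1180 (R=-0.3333) → pose (-0.4428, -2.8980, -4.1180)
step 2: θ'=-4.1180 (straight) → pose (-0.7228, -2.4838, -4.1180)
step 3: θ'=-3.7430 (R=0.6667) → pose (-0.8980, -2.3074, -3.7430)
step 4: θ'=-2.8680 (R=0.1429) → pose (-1.0174, -2.2876, -2.8680)
step 5: θ'=-2.8680 (straight) → pose (0.9082, -1.7472, -2.8680)
step 6: θ'=-3.6180 (R=1.0000) → pose (1.6370, -1.8214, -3.6180)

(1.6370, -1.8214, -3.6180)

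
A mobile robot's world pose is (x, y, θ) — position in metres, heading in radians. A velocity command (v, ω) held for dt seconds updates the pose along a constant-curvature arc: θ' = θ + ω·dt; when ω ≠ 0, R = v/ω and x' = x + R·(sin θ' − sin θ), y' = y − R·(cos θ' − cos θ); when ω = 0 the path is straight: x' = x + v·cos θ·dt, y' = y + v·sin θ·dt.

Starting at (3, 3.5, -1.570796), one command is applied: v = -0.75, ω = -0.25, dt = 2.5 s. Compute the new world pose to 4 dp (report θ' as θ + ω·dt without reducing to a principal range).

θ' = -1.5708 + -0.25·2.5 = -2.1958
R = v/ω = -0.75/-0.25 = 3.0000
x' = 3 + 3.0000·(sin -2.1958 − sin -1.5708) = 3.5671
y' = 3.5 − 3.0000·(cos -2.1958 − cos -1.5708) = 5.2553

(3.5671, 5.2553, -2.1958)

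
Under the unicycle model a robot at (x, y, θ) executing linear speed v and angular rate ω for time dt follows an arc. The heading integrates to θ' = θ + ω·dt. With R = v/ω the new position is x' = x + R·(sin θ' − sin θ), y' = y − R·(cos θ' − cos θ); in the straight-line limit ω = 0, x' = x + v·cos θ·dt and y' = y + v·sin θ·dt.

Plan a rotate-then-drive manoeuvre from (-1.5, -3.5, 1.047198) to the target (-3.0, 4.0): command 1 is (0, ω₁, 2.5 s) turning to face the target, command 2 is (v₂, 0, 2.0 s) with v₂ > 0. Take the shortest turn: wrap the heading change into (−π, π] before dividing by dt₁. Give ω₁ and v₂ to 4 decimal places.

heading to target = atan2(4−-3.5, -3−-1.5) = 1.7682
Δθ = wrap(1.7682 − 1.0472) = 0.7210; ω₁ = Δθ/dt₁ = 0.2884
distance = √((-3−-1.5)² + (4−-3.5)²) = 7.6485; v₂ = distance/dt₂ = 3.8243

ω₁ = 0.2884, v₂ = 3.8243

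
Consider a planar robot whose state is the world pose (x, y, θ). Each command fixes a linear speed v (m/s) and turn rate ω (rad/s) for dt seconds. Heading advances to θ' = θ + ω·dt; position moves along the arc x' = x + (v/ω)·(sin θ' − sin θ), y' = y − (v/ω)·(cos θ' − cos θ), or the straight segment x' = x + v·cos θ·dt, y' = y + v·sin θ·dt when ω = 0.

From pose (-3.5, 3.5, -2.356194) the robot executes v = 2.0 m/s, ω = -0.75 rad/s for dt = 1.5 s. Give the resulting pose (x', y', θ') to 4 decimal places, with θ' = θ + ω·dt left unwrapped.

(-6.2739, 2.8713, -3.4812)

θ' = -2.3562 + -0.75·1.5 = -3.4812
R = v/ω = 2.0/-0.75 = -2.6667
x' = -3.5 + -2.6667·(sin -3.4812 − sin -2.3562) = -6.2739
y' = 3.5 − -2.6667·(cos -3.4812 − cos -2.3562) = 2.8713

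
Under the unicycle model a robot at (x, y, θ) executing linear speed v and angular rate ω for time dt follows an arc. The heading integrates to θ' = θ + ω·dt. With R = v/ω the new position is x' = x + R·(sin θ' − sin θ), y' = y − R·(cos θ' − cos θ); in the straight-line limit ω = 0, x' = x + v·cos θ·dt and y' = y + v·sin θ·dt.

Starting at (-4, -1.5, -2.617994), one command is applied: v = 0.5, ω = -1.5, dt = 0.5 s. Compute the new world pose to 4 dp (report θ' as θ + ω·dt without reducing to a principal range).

θ' = -2.6180 + -1.5·0.5 = -3.3680
R = v/ω = 0.5/-1.5 = -0.3333
x' = -4 + -0.3333·(sin -3.3680 − sin -2.6180) = -4.2415
y' = -1.5 − -0.3333·(cos -3.3680 − cos -2.6180) = -1.5362

(-4.2415, -1.5362, -3.3680)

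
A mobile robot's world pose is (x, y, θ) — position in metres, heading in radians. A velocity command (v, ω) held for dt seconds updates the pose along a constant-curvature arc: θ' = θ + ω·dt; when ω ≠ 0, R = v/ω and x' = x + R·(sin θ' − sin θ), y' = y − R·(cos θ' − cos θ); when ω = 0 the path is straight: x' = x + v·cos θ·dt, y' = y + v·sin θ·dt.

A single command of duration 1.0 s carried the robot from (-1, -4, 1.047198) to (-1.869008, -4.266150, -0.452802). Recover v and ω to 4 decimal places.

Δθ = -0.452802 − 1.047198 = -1.500000
ω = Δθ/dt = -1.500000/1.0 = -1.5000
R = Δx/(sin θ' − sin θ) = 0.6667
v = R·ω = 0.6667·-1.5000 = -1.0000

v = -1.0000, ω = -1.5000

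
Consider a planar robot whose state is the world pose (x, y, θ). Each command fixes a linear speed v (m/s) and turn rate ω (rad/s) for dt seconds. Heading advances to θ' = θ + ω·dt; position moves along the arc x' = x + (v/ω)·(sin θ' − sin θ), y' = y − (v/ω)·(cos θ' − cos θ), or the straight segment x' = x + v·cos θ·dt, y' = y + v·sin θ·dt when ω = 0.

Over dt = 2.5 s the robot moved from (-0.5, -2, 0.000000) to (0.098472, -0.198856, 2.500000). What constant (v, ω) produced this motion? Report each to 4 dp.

Δθ = 2.500000 − 0.000000 = 2.500000
ω = Δθ/dt = 2.500000/2.5 = 1.0000
R = −Δy/(cos θ' − cos θ) = 1.0000
v = R·ω = 1.0000·1.0000 = 1.0000

v = 1.0000, ω = 1.0000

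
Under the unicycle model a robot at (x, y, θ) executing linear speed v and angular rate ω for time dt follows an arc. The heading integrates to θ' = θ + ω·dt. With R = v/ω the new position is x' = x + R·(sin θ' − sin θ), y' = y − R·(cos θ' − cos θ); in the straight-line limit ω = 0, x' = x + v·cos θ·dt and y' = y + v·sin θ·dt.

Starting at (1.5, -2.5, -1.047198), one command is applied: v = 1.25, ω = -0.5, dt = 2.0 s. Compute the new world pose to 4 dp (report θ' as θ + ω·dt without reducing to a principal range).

θ' = -1.0472 + -0.5·2.0 = -2.0472
R = v/ω = 1.25/-0.5 = -2.5000
x' = 1.5 + -2.5000·(sin -2.0472 − sin -1.0472) = 1.5566
y' = -2.5 − -2.5000·(cos -2.0472 − cos -1.0472) = -4.8965

(1.5566, -4.8965, -2.0472)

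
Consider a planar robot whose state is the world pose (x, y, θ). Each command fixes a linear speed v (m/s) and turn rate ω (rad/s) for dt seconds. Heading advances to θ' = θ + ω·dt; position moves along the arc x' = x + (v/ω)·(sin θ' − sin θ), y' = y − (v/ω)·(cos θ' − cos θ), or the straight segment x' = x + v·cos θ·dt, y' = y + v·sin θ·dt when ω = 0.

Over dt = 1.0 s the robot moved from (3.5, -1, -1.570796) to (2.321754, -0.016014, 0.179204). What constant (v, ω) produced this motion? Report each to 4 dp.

v = -1.7500, ω = 1.7500

Δθ = 0.179204 − -1.570796 = 1.750000
ω = Δθ/dt = 1.750000/1.0 = 1.7500
R = Δx/(sin θ' − sin θ) = -1.0000
v = R·ω = -1.0000·1.7500 = -1.7500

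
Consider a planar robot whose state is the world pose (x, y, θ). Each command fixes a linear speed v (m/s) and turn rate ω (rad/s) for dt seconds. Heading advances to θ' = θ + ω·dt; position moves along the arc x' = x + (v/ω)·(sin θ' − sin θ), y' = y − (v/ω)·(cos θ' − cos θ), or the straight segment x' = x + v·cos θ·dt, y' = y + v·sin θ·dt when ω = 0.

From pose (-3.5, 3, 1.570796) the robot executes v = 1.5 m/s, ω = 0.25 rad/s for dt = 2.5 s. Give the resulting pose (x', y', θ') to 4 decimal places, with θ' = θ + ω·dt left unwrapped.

θ' = 1.5708 + 0.25·2.5 = 2.1958
R = v/ω = 1.5/0.25 = 6.0000
x' = -3.5 + 6.0000·(sin 2.1958 − sin 1.5708) = -4.6342
y' = 3 − 6.0000·(cos 2.1958 − cos 1.5708) = 6.5106

(-4.6342, 6.5106, 2.1958)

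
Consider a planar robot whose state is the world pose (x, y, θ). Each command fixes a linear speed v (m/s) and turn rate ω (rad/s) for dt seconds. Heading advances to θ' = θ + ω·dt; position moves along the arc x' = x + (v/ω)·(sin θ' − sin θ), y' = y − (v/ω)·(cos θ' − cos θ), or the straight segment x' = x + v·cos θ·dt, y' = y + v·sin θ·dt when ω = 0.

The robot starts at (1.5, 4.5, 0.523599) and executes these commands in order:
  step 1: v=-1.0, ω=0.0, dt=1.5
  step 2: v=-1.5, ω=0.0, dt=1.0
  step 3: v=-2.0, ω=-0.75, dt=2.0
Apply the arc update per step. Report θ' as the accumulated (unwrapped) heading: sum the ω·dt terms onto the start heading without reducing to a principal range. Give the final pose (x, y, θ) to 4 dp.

(-4.6407, 3.8160, -0.9764)

step 1: θ'=0.5236 (straight) → pose (0.2010, 3.7500, 0.5236)
step 2: θ'=0.5236 (straight) → pose (-1.0981, 3.0000, 0.5236)
step 3: θ'=-0.9764 (R=2.6667) → pose (-4.6407, 3.8160, -0.9764)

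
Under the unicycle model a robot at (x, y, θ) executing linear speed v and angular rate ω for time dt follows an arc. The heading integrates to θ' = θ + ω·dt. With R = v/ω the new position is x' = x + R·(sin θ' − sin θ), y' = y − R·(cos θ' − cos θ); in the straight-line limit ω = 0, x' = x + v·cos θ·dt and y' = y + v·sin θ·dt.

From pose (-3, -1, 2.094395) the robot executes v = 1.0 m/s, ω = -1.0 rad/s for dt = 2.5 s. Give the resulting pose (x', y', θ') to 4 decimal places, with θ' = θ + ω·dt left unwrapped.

θ' = 2.0944 + -1.0·2.5 = -0.4056
R = v/ω = 1.0/-1.0 = -1.0000
x' = -3 + -1.0000·(sin -0.4056 − sin 2.0944) = -1.7394
y' = -1 − -1.0000·(cos -0.4056 − cos 2.0944) = 0.4189

(-1.7394, 0.4189, -0.4056)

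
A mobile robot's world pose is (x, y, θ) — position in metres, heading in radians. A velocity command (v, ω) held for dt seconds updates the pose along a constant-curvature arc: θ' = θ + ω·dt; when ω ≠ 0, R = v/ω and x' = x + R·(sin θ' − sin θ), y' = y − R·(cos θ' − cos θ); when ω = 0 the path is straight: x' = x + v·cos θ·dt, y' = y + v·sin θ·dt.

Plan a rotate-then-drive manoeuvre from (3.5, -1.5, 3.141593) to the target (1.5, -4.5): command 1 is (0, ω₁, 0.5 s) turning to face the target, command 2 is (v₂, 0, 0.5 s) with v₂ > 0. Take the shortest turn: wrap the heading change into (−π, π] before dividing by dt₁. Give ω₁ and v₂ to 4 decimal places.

ω₁ = 1.9656, v₂ = 7.2111

heading to target = atan2(-4.5−-1.5, 1.5−3.5) = -2.1588
Δθ = wrap(-2.1588 − 3.1416) = 0.9828; ω₁ = Δθ/dt₁ = 1.9656
distance = √((1.5−3.5)² + (-4.5−-1.5)²) = 3.6056; v₂ = distance/dt₂ = 7.2111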